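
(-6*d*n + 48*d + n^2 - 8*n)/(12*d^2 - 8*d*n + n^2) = (8 - n)/(2*d - n)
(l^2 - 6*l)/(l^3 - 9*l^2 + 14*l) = (l - 6)/(l^2 - 9*l + 14)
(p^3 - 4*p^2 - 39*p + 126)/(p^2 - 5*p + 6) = (p^2 - p - 42)/(p - 2)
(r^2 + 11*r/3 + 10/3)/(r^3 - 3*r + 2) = (r + 5/3)/(r^2 - 2*r + 1)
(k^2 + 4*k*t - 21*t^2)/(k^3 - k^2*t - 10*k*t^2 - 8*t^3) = (-k^2 - 4*k*t + 21*t^2)/(-k^3 + k^2*t + 10*k*t^2 + 8*t^3)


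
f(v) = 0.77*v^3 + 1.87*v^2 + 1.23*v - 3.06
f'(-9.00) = 154.68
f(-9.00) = -423.99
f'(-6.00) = 61.95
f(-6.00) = -109.44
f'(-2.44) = 5.86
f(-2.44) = -6.11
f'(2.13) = 19.68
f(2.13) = 15.48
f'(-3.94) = 22.35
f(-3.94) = -25.97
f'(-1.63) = 1.27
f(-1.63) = -3.43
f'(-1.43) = 0.61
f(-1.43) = -3.25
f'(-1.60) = 1.16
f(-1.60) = -3.39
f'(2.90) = 31.50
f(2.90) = 35.01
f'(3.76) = 47.95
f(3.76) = 68.93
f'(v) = 2.31*v^2 + 3.74*v + 1.23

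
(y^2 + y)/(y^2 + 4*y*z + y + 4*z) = y/(y + 4*z)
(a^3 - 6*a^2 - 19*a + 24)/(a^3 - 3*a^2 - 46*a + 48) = (a + 3)/(a + 6)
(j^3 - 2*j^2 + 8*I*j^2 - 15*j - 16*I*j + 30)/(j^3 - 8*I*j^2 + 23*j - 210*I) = (j^2 + j*(-2 + 3*I) - 6*I)/(j^2 - 13*I*j - 42)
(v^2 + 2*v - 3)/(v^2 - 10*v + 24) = (v^2 + 2*v - 3)/(v^2 - 10*v + 24)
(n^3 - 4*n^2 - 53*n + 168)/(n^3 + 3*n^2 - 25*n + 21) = (n - 8)/(n - 1)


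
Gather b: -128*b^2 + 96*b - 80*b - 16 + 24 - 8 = -128*b^2 + 16*b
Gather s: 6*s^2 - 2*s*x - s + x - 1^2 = 6*s^2 + s*(-2*x - 1) + x - 1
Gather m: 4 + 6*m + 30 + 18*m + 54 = 24*m + 88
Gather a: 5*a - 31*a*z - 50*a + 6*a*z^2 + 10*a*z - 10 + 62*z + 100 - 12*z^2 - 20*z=a*(6*z^2 - 21*z - 45) - 12*z^2 + 42*z + 90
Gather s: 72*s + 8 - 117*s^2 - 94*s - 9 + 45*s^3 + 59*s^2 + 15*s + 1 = 45*s^3 - 58*s^2 - 7*s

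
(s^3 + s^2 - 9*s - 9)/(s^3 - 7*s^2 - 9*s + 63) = (s + 1)/(s - 7)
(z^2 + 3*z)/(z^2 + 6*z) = (z + 3)/(z + 6)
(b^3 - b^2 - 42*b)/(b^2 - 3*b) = (b^2 - b - 42)/(b - 3)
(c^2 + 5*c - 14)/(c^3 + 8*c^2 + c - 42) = 1/(c + 3)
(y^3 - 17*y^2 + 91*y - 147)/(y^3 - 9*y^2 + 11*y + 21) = (y - 7)/(y + 1)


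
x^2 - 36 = (x - 6)*(x + 6)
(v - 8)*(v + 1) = v^2 - 7*v - 8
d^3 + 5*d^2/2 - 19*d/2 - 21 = (d - 3)*(d + 2)*(d + 7/2)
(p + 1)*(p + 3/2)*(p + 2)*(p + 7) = p^4 + 23*p^3/2 + 38*p^2 + 97*p/2 + 21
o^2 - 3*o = o*(o - 3)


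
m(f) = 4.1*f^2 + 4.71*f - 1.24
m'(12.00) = 103.11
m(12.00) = 645.68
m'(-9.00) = -69.09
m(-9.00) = 288.47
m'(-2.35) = -14.56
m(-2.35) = 10.33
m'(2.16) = 22.42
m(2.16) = 28.06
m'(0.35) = 7.58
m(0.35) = 0.91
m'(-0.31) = 2.17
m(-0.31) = -2.31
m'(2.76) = 27.34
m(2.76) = 42.99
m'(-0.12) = 3.73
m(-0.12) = -1.75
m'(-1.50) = -7.59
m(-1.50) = 0.92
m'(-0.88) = -2.51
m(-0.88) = -2.21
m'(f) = 8.2*f + 4.71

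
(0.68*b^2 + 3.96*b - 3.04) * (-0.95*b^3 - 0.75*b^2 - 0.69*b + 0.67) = -0.646*b^5 - 4.272*b^4 - 0.5512*b^3 + 0.00320000000000059*b^2 + 4.7508*b - 2.0368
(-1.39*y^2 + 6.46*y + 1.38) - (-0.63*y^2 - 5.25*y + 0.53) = -0.76*y^2 + 11.71*y + 0.85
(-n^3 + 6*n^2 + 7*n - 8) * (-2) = 2*n^3 - 12*n^2 - 14*n + 16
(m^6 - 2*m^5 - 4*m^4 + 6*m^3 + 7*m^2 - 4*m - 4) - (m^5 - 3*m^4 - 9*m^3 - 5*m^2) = m^6 - 3*m^5 - m^4 + 15*m^3 + 12*m^2 - 4*m - 4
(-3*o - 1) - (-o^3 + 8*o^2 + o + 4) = o^3 - 8*o^2 - 4*o - 5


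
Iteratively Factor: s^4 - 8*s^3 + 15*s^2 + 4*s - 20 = (s - 2)*(s^3 - 6*s^2 + 3*s + 10) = (s - 2)^2*(s^2 - 4*s - 5) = (s - 2)^2*(s + 1)*(s - 5)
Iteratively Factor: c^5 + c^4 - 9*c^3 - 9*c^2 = (c - 3)*(c^4 + 4*c^3 + 3*c^2) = c*(c - 3)*(c^3 + 4*c^2 + 3*c) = c*(c - 3)*(c + 3)*(c^2 + c) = c*(c - 3)*(c + 1)*(c + 3)*(c)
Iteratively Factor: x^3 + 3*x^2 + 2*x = (x + 2)*(x^2 + x) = (x + 1)*(x + 2)*(x)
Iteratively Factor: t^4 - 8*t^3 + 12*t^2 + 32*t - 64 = (t - 4)*(t^3 - 4*t^2 - 4*t + 16) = (t - 4)*(t + 2)*(t^2 - 6*t + 8) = (t - 4)^2*(t + 2)*(t - 2)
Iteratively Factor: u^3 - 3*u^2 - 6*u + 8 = (u + 2)*(u^2 - 5*u + 4) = (u - 4)*(u + 2)*(u - 1)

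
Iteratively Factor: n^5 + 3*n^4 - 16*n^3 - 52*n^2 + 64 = (n - 4)*(n^4 + 7*n^3 + 12*n^2 - 4*n - 16) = (n - 4)*(n - 1)*(n^3 + 8*n^2 + 20*n + 16) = (n - 4)*(n - 1)*(n + 4)*(n^2 + 4*n + 4) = (n - 4)*(n - 1)*(n + 2)*(n + 4)*(n + 2)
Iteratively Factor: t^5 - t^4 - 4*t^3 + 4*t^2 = (t)*(t^4 - t^3 - 4*t^2 + 4*t) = t*(t - 1)*(t^3 - 4*t) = t^2*(t - 1)*(t^2 - 4) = t^2*(t - 1)*(t + 2)*(t - 2)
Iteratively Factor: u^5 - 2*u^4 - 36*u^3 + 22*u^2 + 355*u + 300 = (u - 5)*(u^4 + 3*u^3 - 21*u^2 - 83*u - 60) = (u - 5)*(u + 1)*(u^3 + 2*u^2 - 23*u - 60) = (u - 5)^2*(u + 1)*(u^2 + 7*u + 12) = (u - 5)^2*(u + 1)*(u + 3)*(u + 4)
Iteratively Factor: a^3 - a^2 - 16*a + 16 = (a - 1)*(a^2 - 16) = (a - 4)*(a - 1)*(a + 4)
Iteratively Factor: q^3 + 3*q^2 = (q + 3)*(q^2) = q*(q + 3)*(q)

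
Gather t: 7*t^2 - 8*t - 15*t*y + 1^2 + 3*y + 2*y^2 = 7*t^2 + t*(-15*y - 8) + 2*y^2 + 3*y + 1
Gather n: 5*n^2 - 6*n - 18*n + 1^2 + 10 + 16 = 5*n^2 - 24*n + 27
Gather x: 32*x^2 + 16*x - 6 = 32*x^2 + 16*x - 6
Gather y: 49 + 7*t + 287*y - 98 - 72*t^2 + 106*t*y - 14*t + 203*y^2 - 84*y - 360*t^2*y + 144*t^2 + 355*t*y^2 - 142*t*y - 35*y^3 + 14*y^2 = 72*t^2 - 7*t - 35*y^3 + y^2*(355*t + 217) + y*(-360*t^2 - 36*t + 203) - 49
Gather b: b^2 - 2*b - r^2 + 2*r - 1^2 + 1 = b^2 - 2*b - r^2 + 2*r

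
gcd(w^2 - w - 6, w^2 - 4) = w + 2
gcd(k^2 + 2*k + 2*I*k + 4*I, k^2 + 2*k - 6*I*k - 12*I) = k + 2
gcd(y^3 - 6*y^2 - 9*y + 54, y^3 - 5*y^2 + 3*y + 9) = y - 3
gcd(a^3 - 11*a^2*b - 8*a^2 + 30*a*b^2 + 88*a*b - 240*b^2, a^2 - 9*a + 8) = a - 8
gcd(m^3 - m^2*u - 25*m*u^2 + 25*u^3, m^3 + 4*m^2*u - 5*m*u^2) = -m^2 - 4*m*u + 5*u^2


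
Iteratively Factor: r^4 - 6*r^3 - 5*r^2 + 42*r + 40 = (r - 5)*(r^3 - r^2 - 10*r - 8) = (r - 5)*(r - 4)*(r^2 + 3*r + 2) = (r - 5)*(r - 4)*(r + 1)*(r + 2)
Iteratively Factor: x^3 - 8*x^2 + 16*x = (x - 4)*(x^2 - 4*x) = (x - 4)^2*(x)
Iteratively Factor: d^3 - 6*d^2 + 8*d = (d - 2)*(d^2 - 4*d) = (d - 4)*(d - 2)*(d)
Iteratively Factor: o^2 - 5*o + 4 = (o - 4)*(o - 1)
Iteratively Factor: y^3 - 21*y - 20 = (y + 1)*(y^2 - y - 20) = (y - 5)*(y + 1)*(y + 4)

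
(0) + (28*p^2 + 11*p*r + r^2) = 28*p^2 + 11*p*r + r^2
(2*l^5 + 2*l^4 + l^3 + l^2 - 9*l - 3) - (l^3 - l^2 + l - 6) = 2*l^5 + 2*l^4 + 2*l^2 - 10*l + 3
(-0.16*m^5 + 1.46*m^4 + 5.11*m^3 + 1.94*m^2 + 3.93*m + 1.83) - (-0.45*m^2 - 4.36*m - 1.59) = -0.16*m^5 + 1.46*m^4 + 5.11*m^3 + 2.39*m^2 + 8.29*m + 3.42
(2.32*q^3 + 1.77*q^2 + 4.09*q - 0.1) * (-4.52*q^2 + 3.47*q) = -10.4864*q^5 + 0.0500000000000007*q^4 - 12.3449*q^3 + 14.6443*q^2 - 0.347*q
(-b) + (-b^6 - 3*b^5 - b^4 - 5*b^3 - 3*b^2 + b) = -b^6 - 3*b^5 - b^4 - 5*b^3 - 3*b^2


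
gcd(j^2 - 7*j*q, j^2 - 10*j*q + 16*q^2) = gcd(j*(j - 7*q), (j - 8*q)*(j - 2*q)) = 1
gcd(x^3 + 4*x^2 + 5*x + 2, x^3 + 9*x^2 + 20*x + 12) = x^2 + 3*x + 2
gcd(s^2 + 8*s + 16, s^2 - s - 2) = 1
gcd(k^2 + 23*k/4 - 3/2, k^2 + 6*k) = k + 6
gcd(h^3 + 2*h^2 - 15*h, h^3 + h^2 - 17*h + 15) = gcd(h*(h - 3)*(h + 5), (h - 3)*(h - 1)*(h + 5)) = h^2 + 2*h - 15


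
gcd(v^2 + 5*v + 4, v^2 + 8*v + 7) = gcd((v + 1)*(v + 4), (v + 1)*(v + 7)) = v + 1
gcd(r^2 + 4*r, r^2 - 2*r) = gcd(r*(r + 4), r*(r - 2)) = r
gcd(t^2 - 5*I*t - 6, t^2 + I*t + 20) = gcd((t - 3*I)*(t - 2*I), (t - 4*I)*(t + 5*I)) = 1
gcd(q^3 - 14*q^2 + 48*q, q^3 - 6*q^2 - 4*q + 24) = q - 6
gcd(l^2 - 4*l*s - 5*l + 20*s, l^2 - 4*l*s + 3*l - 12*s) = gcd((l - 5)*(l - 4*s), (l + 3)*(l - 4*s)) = -l + 4*s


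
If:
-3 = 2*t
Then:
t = -3/2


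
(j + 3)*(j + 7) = j^2 + 10*j + 21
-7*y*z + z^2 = z*(-7*y + z)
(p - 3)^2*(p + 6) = p^3 - 27*p + 54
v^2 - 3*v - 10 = (v - 5)*(v + 2)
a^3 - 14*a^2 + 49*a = a*(a - 7)^2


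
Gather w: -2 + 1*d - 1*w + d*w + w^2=d + w^2 + w*(d - 1) - 2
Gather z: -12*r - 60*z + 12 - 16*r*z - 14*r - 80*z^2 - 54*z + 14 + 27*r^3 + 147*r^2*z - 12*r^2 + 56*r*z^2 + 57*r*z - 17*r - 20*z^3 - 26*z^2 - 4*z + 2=27*r^3 - 12*r^2 - 43*r - 20*z^3 + z^2*(56*r - 106) + z*(147*r^2 + 41*r - 118) + 28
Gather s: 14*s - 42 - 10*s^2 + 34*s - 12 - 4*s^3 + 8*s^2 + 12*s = -4*s^3 - 2*s^2 + 60*s - 54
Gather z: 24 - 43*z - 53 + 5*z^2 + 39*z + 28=5*z^2 - 4*z - 1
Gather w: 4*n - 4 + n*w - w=4*n + w*(n - 1) - 4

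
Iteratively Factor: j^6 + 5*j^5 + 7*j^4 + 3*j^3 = (j)*(j^5 + 5*j^4 + 7*j^3 + 3*j^2) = j*(j + 1)*(j^4 + 4*j^3 + 3*j^2) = j^2*(j + 1)*(j^3 + 4*j^2 + 3*j) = j^2*(j + 1)^2*(j^2 + 3*j) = j^3*(j + 1)^2*(j + 3)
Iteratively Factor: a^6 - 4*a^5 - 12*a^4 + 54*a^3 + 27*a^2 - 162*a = (a + 2)*(a^5 - 6*a^4 + 54*a^2 - 81*a) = (a - 3)*(a + 2)*(a^4 - 3*a^3 - 9*a^2 + 27*a) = (a - 3)^2*(a + 2)*(a^3 - 9*a) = a*(a - 3)^2*(a + 2)*(a^2 - 9) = a*(a - 3)^2*(a + 2)*(a + 3)*(a - 3)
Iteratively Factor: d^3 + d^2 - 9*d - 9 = (d + 1)*(d^2 - 9) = (d + 1)*(d + 3)*(d - 3)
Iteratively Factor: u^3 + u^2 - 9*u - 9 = (u + 1)*(u^2 - 9) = (u + 1)*(u + 3)*(u - 3)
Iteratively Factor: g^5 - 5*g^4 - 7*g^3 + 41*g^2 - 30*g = (g - 5)*(g^4 - 7*g^2 + 6*g) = (g - 5)*(g - 2)*(g^3 + 2*g^2 - 3*g) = (g - 5)*(g - 2)*(g - 1)*(g^2 + 3*g) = (g - 5)*(g - 2)*(g - 1)*(g + 3)*(g)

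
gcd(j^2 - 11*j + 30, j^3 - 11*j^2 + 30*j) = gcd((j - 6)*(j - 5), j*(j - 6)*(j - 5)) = j^2 - 11*j + 30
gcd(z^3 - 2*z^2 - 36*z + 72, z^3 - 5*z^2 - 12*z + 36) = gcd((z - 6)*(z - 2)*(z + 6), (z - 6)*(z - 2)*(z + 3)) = z^2 - 8*z + 12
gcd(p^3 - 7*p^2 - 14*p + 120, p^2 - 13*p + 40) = p - 5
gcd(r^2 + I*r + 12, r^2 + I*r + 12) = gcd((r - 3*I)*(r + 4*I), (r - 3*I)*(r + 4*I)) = r^2 + I*r + 12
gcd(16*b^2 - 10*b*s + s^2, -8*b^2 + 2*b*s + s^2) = -2*b + s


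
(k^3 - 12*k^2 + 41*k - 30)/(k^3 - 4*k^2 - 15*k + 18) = (k - 5)/(k + 3)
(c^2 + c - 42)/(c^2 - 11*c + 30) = (c + 7)/(c - 5)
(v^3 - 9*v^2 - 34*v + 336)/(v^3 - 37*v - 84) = (v^2 - 2*v - 48)/(v^2 + 7*v + 12)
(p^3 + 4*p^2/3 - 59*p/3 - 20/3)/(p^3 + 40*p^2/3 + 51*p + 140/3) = (3*p^2 - 11*p - 4)/(3*p^2 + 25*p + 28)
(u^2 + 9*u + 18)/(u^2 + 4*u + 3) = (u + 6)/(u + 1)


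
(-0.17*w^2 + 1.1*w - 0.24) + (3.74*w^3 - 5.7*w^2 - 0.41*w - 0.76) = 3.74*w^3 - 5.87*w^2 + 0.69*w - 1.0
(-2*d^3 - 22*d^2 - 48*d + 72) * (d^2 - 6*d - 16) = -2*d^5 - 10*d^4 + 116*d^3 + 712*d^2 + 336*d - 1152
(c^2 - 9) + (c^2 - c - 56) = 2*c^2 - c - 65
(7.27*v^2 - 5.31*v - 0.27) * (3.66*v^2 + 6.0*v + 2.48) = 26.6082*v^4 + 24.1854*v^3 - 14.8186*v^2 - 14.7888*v - 0.6696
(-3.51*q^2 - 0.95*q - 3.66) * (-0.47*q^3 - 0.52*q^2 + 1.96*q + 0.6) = 1.6497*q^5 + 2.2717*q^4 - 4.6654*q^3 - 2.0648*q^2 - 7.7436*q - 2.196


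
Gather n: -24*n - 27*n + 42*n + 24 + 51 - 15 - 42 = 18 - 9*n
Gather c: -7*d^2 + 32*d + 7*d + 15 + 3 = -7*d^2 + 39*d + 18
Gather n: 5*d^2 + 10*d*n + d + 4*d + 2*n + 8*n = 5*d^2 + 5*d + n*(10*d + 10)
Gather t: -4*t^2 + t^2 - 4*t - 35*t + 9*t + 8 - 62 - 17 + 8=-3*t^2 - 30*t - 63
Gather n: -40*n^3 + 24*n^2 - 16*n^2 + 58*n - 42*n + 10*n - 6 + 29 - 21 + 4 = -40*n^3 + 8*n^2 + 26*n + 6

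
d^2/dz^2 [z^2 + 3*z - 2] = 2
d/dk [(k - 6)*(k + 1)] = 2*k - 5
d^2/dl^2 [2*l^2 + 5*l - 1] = 4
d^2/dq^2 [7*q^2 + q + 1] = 14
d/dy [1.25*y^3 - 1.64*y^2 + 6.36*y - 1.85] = 3.75*y^2 - 3.28*y + 6.36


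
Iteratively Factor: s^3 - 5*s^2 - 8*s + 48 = (s - 4)*(s^2 - s - 12) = (s - 4)*(s + 3)*(s - 4)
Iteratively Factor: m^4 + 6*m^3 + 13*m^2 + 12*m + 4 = (m + 2)*(m^3 + 4*m^2 + 5*m + 2) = (m + 1)*(m + 2)*(m^2 + 3*m + 2) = (m + 1)^2*(m + 2)*(m + 2)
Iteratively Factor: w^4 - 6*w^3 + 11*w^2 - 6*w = (w - 2)*(w^3 - 4*w^2 + 3*w) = w*(w - 2)*(w^2 - 4*w + 3) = w*(w - 2)*(w - 1)*(w - 3)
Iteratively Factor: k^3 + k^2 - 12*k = (k - 3)*(k^2 + 4*k) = k*(k - 3)*(k + 4)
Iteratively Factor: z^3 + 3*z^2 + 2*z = (z)*(z^2 + 3*z + 2) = z*(z + 1)*(z + 2)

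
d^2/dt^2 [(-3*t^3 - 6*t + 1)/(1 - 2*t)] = 2*(12*t^3 - 18*t^2 + 9*t + 8)/(8*t^3 - 12*t^2 + 6*t - 1)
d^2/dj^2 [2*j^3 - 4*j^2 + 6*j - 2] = 12*j - 8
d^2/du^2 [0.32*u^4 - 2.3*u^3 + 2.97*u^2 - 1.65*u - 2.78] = 3.84*u^2 - 13.8*u + 5.94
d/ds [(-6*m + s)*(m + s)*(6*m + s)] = -36*m^2 + 2*m*s + 3*s^2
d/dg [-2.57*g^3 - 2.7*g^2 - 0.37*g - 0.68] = -7.71*g^2 - 5.4*g - 0.37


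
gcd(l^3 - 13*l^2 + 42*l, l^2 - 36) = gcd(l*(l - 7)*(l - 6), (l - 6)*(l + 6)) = l - 6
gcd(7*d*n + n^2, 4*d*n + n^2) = n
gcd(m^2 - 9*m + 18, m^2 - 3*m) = m - 3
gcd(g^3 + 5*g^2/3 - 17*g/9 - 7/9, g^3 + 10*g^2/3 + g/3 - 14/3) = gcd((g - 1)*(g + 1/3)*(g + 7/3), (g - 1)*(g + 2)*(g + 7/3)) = g^2 + 4*g/3 - 7/3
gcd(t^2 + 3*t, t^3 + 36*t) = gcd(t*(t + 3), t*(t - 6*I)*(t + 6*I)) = t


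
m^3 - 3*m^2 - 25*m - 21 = (m - 7)*(m + 1)*(m + 3)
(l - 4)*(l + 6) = l^2 + 2*l - 24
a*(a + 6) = a^2 + 6*a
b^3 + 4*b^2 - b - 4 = (b - 1)*(b + 1)*(b + 4)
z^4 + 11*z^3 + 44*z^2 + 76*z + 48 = (z + 2)^2*(z + 3)*(z + 4)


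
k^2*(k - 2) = k^3 - 2*k^2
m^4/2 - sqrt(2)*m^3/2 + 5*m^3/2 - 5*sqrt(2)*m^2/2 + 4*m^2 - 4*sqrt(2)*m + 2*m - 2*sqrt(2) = (m/2 + 1)*(m + 1)*(m + 2)*(m - sqrt(2))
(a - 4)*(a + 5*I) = a^2 - 4*a + 5*I*a - 20*I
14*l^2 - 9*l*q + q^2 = (-7*l + q)*(-2*l + q)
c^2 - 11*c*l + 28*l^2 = (c - 7*l)*(c - 4*l)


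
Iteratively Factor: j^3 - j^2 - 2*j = (j)*(j^2 - j - 2) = j*(j + 1)*(j - 2)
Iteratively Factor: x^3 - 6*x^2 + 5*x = (x - 5)*(x^2 - x) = (x - 5)*(x - 1)*(x)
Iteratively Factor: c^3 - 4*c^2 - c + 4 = (c - 1)*(c^2 - 3*c - 4) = (c - 4)*(c - 1)*(c + 1)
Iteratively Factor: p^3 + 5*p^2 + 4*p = (p)*(p^2 + 5*p + 4) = p*(p + 1)*(p + 4)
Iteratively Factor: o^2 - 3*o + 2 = (o - 2)*(o - 1)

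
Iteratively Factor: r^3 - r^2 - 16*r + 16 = (r - 1)*(r^2 - 16) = (r - 1)*(r + 4)*(r - 4)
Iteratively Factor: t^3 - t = (t + 1)*(t^2 - t) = t*(t + 1)*(t - 1)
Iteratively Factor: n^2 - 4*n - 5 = (n + 1)*(n - 5)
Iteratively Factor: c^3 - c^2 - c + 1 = (c - 1)*(c^2 - 1) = (c - 1)^2*(c + 1)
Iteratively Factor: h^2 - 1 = (h + 1)*(h - 1)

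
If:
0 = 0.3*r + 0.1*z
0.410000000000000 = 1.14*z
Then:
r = -0.12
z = 0.36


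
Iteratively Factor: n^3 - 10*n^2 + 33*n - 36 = (n - 3)*(n^2 - 7*n + 12) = (n - 3)^2*(n - 4)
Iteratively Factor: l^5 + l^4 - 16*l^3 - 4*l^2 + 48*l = (l + 2)*(l^4 - l^3 - 14*l^2 + 24*l) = (l + 2)*(l + 4)*(l^3 - 5*l^2 + 6*l) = (l - 3)*(l + 2)*(l + 4)*(l^2 - 2*l) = l*(l - 3)*(l + 2)*(l + 4)*(l - 2)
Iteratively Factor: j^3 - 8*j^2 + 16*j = (j)*(j^2 - 8*j + 16) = j*(j - 4)*(j - 4)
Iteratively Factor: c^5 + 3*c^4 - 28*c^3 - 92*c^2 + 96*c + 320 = (c + 4)*(c^4 - c^3 - 24*c^2 + 4*c + 80) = (c - 5)*(c + 4)*(c^3 + 4*c^2 - 4*c - 16) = (c - 5)*(c + 2)*(c + 4)*(c^2 + 2*c - 8) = (c - 5)*(c - 2)*(c + 2)*(c + 4)*(c + 4)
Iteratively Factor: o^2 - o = (o)*(o - 1)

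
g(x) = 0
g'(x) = 0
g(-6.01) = 0.00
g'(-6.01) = 0.00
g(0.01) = 0.00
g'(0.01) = 0.00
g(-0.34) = 0.00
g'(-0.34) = 0.00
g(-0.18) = 0.00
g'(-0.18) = 0.00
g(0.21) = 0.00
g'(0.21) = 0.00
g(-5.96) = 0.00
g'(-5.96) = 0.00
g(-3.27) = 0.00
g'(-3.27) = 0.00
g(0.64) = 0.00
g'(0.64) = 0.00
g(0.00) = 0.00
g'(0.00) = 0.00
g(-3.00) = 0.00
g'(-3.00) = 0.00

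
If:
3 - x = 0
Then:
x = 3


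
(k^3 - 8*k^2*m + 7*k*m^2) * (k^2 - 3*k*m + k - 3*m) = k^5 - 11*k^4*m + k^4 + 31*k^3*m^2 - 11*k^3*m - 21*k^2*m^3 + 31*k^2*m^2 - 21*k*m^3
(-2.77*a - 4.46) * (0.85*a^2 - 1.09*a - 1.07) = -2.3545*a^3 - 0.7717*a^2 + 7.8253*a + 4.7722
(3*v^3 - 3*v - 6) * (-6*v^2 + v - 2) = -18*v^5 + 3*v^4 + 12*v^3 + 33*v^2 + 12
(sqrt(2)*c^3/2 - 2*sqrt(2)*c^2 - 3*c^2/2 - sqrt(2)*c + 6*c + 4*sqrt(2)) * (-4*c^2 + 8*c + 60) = -2*sqrt(2)*c^5 + 6*c^4 + 12*sqrt(2)*c^4 - 36*c^3 + 18*sqrt(2)*c^3 - 144*sqrt(2)*c^2 - 42*c^2 - 28*sqrt(2)*c + 360*c + 240*sqrt(2)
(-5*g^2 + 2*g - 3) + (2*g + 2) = -5*g^2 + 4*g - 1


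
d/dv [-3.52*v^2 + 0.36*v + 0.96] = 0.36 - 7.04*v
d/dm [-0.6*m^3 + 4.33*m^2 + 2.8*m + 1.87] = -1.8*m^2 + 8.66*m + 2.8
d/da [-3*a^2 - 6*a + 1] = -6*a - 6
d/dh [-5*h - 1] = -5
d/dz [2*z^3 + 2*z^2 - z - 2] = 6*z^2 + 4*z - 1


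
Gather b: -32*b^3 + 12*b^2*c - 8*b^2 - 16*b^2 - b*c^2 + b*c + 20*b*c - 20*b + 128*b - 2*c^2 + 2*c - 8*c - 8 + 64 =-32*b^3 + b^2*(12*c - 24) + b*(-c^2 + 21*c + 108) - 2*c^2 - 6*c + 56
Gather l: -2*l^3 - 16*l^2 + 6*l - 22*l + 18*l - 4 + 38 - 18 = -2*l^3 - 16*l^2 + 2*l + 16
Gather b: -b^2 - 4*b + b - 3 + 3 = -b^2 - 3*b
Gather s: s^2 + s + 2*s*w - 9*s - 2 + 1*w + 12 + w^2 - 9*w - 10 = s^2 + s*(2*w - 8) + w^2 - 8*w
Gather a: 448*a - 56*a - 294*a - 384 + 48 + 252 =98*a - 84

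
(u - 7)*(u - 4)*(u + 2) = u^3 - 9*u^2 + 6*u + 56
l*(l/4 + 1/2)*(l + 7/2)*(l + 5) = l^4/4 + 21*l^3/8 + 69*l^2/8 + 35*l/4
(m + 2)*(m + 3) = m^2 + 5*m + 6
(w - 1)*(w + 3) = w^2 + 2*w - 3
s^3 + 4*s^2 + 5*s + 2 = (s + 1)^2*(s + 2)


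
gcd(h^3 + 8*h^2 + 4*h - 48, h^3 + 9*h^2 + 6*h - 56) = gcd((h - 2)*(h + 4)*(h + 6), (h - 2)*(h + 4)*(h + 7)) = h^2 + 2*h - 8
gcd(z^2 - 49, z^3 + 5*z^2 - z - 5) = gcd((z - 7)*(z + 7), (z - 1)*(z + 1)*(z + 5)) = 1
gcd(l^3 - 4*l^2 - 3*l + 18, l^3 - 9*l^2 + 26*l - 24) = l - 3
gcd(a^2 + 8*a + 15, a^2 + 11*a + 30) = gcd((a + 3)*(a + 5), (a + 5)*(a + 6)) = a + 5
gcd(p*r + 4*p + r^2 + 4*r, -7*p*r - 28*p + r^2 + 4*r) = r + 4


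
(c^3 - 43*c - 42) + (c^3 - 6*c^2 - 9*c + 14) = 2*c^3 - 6*c^2 - 52*c - 28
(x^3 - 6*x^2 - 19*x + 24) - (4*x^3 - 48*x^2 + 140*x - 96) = -3*x^3 + 42*x^2 - 159*x + 120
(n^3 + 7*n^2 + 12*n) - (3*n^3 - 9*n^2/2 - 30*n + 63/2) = -2*n^3 + 23*n^2/2 + 42*n - 63/2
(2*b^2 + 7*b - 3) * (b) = 2*b^3 + 7*b^2 - 3*b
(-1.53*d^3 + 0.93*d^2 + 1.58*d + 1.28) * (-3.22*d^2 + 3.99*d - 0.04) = 4.9266*d^5 - 9.0993*d^4 - 1.3157*d^3 + 2.1454*d^2 + 5.044*d - 0.0512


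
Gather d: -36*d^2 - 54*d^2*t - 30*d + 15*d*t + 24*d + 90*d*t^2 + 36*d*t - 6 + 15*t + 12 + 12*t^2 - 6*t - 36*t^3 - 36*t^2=d^2*(-54*t - 36) + d*(90*t^2 + 51*t - 6) - 36*t^3 - 24*t^2 + 9*t + 6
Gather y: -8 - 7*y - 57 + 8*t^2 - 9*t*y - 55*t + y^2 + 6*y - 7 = 8*t^2 - 55*t + y^2 + y*(-9*t - 1) - 72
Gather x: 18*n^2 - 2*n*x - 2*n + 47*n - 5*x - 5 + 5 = 18*n^2 + 45*n + x*(-2*n - 5)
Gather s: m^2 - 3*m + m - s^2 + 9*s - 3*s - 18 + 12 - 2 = m^2 - 2*m - s^2 + 6*s - 8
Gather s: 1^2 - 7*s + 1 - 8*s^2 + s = -8*s^2 - 6*s + 2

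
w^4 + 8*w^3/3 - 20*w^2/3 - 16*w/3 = w*(w - 2)*(w + 2/3)*(w + 4)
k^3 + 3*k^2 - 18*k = k*(k - 3)*(k + 6)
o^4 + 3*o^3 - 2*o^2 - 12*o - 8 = (o - 2)*(o + 1)*(o + 2)^2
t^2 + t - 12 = (t - 3)*(t + 4)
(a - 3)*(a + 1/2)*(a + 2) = a^3 - a^2/2 - 13*a/2 - 3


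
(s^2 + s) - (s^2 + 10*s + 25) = -9*s - 25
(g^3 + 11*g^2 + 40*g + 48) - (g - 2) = g^3 + 11*g^2 + 39*g + 50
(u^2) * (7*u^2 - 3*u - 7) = 7*u^4 - 3*u^3 - 7*u^2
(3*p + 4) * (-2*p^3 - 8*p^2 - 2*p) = -6*p^4 - 32*p^3 - 38*p^2 - 8*p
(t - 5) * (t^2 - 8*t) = t^3 - 13*t^2 + 40*t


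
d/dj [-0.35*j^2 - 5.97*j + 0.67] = -0.7*j - 5.97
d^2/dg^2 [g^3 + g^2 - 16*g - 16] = 6*g + 2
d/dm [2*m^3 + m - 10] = 6*m^2 + 1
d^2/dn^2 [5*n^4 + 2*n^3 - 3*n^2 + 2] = 60*n^2 + 12*n - 6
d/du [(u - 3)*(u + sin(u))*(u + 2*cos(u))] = (3 - u)*(u + sin(u))*(2*sin(u) - 1) + (u - 3)*(u + 2*cos(u))*(cos(u) + 1) + (u + sin(u))*(u + 2*cos(u))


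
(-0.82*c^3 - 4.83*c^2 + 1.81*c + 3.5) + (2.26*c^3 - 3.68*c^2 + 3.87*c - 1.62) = 1.44*c^3 - 8.51*c^2 + 5.68*c + 1.88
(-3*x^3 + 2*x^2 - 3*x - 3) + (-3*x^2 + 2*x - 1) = -3*x^3 - x^2 - x - 4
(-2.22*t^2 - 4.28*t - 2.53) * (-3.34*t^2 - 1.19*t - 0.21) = 7.4148*t^4 + 16.937*t^3 + 14.0096*t^2 + 3.9095*t + 0.5313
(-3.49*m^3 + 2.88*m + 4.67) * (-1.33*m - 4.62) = 4.6417*m^4 + 16.1238*m^3 - 3.8304*m^2 - 19.5167*m - 21.5754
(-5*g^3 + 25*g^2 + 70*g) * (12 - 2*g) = 10*g^4 - 110*g^3 + 160*g^2 + 840*g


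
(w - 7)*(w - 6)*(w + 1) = w^3 - 12*w^2 + 29*w + 42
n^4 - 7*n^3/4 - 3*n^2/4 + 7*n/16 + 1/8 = (n - 2)*(n - 1/2)*(n + 1/4)*(n + 1/2)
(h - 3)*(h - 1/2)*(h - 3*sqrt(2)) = h^3 - 3*sqrt(2)*h^2 - 7*h^2/2 + 3*h/2 + 21*sqrt(2)*h/2 - 9*sqrt(2)/2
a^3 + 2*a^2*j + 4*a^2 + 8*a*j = a*(a + 4)*(a + 2*j)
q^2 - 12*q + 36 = (q - 6)^2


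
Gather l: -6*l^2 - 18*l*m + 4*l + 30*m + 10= -6*l^2 + l*(4 - 18*m) + 30*m + 10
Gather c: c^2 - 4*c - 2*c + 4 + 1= c^2 - 6*c + 5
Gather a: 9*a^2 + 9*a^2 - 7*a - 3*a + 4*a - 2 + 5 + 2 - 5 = 18*a^2 - 6*a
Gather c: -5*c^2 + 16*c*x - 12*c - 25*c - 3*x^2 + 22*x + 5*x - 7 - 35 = -5*c^2 + c*(16*x - 37) - 3*x^2 + 27*x - 42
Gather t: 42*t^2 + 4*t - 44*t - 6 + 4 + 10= 42*t^2 - 40*t + 8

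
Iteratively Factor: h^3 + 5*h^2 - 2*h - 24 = (h - 2)*(h^2 + 7*h + 12) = (h - 2)*(h + 3)*(h + 4)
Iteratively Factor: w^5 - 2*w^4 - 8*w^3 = (w)*(w^4 - 2*w^3 - 8*w^2) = w^2*(w^3 - 2*w^2 - 8*w) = w^3*(w^2 - 2*w - 8) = w^3*(w + 2)*(w - 4)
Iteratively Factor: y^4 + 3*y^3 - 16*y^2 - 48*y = (y - 4)*(y^3 + 7*y^2 + 12*y) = (y - 4)*(y + 3)*(y^2 + 4*y) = y*(y - 4)*(y + 3)*(y + 4)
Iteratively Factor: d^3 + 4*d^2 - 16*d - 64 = (d + 4)*(d^2 - 16) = (d - 4)*(d + 4)*(d + 4)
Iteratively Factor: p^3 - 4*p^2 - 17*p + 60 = (p - 5)*(p^2 + p - 12) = (p - 5)*(p - 3)*(p + 4)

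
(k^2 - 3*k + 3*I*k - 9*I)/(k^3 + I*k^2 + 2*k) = (k^2 + 3*k*(-1 + I) - 9*I)/(k*(k^2 + I*k + 2))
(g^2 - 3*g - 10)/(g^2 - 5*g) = (g + 2)/g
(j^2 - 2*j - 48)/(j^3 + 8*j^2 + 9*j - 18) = (j - 8)/(j^2 + 2*j - 3)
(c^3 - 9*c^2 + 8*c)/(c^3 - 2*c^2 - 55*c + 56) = c/(c + 7)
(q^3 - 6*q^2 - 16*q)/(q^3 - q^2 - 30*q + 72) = q*(q^2 - 6*q - 16)/(q^3 - q^2 - 30*q + 72)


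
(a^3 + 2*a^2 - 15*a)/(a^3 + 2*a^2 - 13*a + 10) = a*(a - 3)/(a^2 - 3*a + 2)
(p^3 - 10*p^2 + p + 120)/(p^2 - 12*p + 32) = (p^2 - 2*p - 15)/(p - 4)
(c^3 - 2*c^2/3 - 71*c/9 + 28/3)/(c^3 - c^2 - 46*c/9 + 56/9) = (3*c^2 + 2*c - 21)/(3*c^2 + c - 14)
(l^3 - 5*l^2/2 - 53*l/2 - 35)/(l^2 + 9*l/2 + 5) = l - 7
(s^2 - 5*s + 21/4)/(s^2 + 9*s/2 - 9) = (s - 7/2)/(s + 6)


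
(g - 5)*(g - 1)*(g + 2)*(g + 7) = g^4 + 3*g^3 - 35*g^2 - 39*g + 70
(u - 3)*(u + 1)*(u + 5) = u^3 + 3*u^2 - 13*u - 15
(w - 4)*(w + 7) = w^2 + 3*w - 28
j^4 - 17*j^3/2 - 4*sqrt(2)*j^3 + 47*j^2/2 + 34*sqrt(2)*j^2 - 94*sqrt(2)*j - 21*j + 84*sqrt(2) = (j - 7/2)*(j - 3)*(j - 2)*(j - 4*sqrt(2))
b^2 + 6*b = b*(b + 6)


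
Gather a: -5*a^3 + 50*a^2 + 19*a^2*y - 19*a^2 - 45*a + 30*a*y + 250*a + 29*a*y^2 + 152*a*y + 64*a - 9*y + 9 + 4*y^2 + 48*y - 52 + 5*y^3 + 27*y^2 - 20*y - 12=-5*a^3 + a^2*(19*y + 31) + a*(29*y^2 + 182*y + 269) + 5*y^3 + 31*y^2 + 19*y - 55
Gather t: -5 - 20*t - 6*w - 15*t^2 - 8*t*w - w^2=-15*t^2 + t*(-8*w - 20) - w^2 - 6*w - 5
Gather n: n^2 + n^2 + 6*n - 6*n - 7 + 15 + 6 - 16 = 2*n^2 - 2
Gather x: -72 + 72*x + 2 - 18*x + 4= 54*x - 66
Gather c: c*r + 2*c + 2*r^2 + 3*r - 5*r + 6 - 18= c*(r + 2) + 2*r^2 - 2*r - 12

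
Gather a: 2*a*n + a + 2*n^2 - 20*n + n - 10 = a*(2*n + 1) + 2*n^2 - 19*n - 10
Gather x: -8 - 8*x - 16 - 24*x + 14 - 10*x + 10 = -42*x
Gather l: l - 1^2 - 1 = l - 2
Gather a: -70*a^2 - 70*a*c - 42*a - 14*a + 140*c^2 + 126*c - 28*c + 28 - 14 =-70*a^2 + a*(-70*c - 56) + 140*c^2 + 98*c + 14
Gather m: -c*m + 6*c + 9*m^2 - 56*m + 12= 6*c + 9*m^2 + m*(-c - 56) + 12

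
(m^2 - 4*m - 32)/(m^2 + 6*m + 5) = (m^2 - 4*m - 32)/(m^2 + 6*m + 5)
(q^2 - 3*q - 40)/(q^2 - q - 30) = (q - 8)/(q - 6)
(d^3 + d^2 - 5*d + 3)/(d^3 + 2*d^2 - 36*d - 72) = (d^3 + d^2 - 5*d + 3)/(d^3 + 2*d^2 - 36*d - 72)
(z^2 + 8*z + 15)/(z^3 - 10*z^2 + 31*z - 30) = (z^2 + 8*z + 15)/(z^3 - 10*z^2 + 31*z - 30)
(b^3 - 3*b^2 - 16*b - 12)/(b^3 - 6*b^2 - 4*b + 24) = (b + 1)/(b - 2)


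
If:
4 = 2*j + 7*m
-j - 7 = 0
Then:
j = -7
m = 18/7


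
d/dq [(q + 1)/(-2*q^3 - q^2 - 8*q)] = (-q*(2*q^2 + q + 8) + 2*(q + 1)*(3*q^2 + q + 4))/(q^2*(2*q^2 + q + 8)^2)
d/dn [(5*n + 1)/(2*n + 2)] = 2/(n^2 + 2*n + 1)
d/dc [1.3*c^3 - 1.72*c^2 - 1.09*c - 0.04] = 3.9*c^2 - 3.44*c - 1.09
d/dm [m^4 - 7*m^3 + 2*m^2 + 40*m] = 4*m^3 - 21*m^2 + 4*m + 40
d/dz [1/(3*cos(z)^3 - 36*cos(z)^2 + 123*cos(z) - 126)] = (3*cos(z)^2 - 24*cos(z) + 41)*sin(z)/(3*(cos(z)^3 - 12*cos(z)^2 + 41*cos(z) - 42)^2)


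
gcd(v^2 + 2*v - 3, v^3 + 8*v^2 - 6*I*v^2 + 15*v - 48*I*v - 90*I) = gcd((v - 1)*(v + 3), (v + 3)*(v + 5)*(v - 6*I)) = v + 3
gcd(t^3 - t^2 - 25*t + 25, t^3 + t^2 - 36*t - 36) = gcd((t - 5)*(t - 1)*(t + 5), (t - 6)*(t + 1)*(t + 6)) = 1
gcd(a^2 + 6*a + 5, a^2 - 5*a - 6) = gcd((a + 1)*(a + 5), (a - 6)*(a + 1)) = a + 1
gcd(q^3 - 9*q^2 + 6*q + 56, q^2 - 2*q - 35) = q - 7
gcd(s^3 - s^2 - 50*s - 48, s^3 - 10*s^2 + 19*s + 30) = s + 1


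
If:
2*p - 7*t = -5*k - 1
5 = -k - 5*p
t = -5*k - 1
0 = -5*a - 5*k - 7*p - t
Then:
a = 257/165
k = -5/33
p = -32/33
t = -8/33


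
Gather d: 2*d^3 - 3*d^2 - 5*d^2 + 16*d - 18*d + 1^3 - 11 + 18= 2*d^3 - 8*d^2 - 2*d + 8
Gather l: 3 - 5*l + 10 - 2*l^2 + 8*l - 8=-2*l^2 + 3*l + 5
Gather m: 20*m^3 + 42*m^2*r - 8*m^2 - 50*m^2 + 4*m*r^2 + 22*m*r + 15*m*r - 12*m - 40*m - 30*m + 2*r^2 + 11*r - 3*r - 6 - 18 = 20*m^3 + m^2*(42*r - 58) + m*(4*r^2 + 37*r - 82) + 2*r^2 + 8*r - 24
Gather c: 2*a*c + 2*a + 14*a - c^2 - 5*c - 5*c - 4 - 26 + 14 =16*a - c^2 + c*(2*a - 10) - 16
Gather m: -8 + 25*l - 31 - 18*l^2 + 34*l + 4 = -18*l^2 + 59*l - 35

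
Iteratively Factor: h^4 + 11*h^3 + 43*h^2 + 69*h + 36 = (h + 1)*(h^3 + 10*h^2 + 33*h + 36) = (h + 1)*(h + 3)*(h^2 + 7*h + 12) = (h + 1)*(h + 3)*(h + 4)*(h + 3)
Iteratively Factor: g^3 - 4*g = (g + 2)*(g^2 - 2*g) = (g - 2)*(g + 2)*(g)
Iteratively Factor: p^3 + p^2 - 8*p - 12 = (p - 3)*(p^2 + 4*p + 4) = (p - 3)*(p + 2)*(p + 2)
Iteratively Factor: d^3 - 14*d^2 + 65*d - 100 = (d - 4)*(d^2 - 10*d + 25) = (d - 5)*(d - 4)*(d - 5)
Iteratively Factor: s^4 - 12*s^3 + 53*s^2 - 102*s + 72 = (s - 3)*(s^3 - 9*s^2 + 26*s - 24) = (s - 4)*(s - 3)*(s^2 - 5*s + 6) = (s - 4)*(s - 3)*(s - 2)*(s - 3)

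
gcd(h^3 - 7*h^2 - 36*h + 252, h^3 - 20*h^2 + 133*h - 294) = h^2 - 13*h + 42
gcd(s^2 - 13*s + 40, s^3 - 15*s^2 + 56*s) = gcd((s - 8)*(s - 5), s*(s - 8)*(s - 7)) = s - 8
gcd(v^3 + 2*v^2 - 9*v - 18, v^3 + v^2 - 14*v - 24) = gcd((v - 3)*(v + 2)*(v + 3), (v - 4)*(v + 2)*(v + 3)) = v^2 + 5*v + 6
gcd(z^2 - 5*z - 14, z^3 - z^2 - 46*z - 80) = z + 2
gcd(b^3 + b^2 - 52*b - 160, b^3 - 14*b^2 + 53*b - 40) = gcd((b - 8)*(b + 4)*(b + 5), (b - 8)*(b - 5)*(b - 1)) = b - 8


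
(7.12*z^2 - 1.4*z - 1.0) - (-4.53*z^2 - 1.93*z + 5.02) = 11.65*z^2 + 0.53*z - 6.02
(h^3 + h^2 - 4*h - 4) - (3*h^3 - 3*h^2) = -2*h^3 + 4*h^2 - 4*h - 4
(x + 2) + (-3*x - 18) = -2*x - 16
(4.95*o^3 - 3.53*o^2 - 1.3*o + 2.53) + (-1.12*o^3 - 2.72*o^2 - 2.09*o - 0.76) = 3.83*o^3 - 6.25*o^2 - 3.39*o + 1.77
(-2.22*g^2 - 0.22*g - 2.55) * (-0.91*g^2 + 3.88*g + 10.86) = 2.0202*g^4 - 8.4134*g^3 - 22.6423*g^2 - 12.2832*g - 27.693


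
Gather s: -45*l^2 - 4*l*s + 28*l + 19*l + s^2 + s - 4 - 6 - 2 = -45*l^2 + 47*l + s^2 + s*(1 - 4*l) - 12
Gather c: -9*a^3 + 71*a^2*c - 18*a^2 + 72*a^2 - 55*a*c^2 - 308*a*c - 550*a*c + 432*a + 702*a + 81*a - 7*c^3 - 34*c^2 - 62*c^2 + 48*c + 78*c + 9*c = -9*a^3 + 54*a^2 + 1215*a - 7*c^3 + c^2*(-55*a - 96) + c*(71*a^2 - 858*a + 135)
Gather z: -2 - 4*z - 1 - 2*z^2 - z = -2*z^2 - 5*z - 3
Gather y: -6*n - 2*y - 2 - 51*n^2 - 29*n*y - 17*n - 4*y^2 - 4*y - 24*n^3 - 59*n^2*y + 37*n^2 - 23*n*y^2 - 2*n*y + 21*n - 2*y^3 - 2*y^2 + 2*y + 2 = -24*n^3 - 14*n^2 - 2*n - 2*y^3 + y^2*(-23*n - 6) + y*(-59*n^2 - 31*n - 4)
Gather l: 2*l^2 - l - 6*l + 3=2*l^2 - 7*l + 3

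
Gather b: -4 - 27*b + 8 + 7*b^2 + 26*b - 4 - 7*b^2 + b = 0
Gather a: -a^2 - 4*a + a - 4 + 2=-a^2 - 3*a - 2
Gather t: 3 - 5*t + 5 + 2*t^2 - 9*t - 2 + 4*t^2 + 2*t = 6*t^2 - 12*t + 6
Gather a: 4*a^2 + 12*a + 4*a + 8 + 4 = 4*a^2 + 16*a + 12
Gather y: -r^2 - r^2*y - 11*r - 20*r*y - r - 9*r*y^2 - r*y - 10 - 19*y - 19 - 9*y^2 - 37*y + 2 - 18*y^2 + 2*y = -r^2 - 12*r + y^2*(-9*r - 27) + y*(-r^2 - 21*r - 54) - 27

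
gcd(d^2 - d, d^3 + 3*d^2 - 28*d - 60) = 1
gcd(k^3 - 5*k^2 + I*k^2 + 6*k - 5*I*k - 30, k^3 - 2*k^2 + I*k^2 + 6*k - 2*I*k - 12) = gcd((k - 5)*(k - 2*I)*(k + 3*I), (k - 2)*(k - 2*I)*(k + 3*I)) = k^2 + I*k + 6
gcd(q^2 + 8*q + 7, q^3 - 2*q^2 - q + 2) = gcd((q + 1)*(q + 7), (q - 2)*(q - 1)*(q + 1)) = q + 1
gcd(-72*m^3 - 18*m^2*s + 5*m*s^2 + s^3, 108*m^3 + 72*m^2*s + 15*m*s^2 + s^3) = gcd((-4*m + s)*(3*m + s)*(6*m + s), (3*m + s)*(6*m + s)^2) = 18*m^2 + 9*m*s + s^2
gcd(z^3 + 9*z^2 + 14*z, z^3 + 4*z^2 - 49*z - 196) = z + 7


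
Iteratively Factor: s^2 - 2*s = (s)*(s - 2)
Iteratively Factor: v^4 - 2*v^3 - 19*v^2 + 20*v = (v - 1)*(v^3 - v^2 - 20*v) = (v - 1)*(v + 4)*(v^2 - 5*v) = v*(v - 1)*(v + 4)*(v - 5)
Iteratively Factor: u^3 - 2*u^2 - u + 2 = (u - 1)*(u^2 - u - 2) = (u - 2)*(u - 1)*(u + 1)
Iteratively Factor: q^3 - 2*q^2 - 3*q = (q)*(q^2 - 2*q - 3) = q*(q - 3)*(q + 1)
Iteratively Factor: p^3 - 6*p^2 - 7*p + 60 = (p + 3)*(p^2 - 9*p + 20) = (p - 4)*(p + 3)*(p - 5)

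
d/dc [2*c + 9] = 2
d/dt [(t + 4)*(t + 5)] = 2*t + 9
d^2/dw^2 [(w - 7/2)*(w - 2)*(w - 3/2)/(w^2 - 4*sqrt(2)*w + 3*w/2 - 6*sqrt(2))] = 2*(-272*sqrt(2)*w^3 + 480*w^3 - 1224*sqrt(2)*w^2 + 900*w^2 + 1350*w + 3204*sqrt(2)*w - 12765 + 1602*sqrt(2))/(8*w^6 - 96*sqrt(2)*w^5 + 36*w^5 - 432*sqrt(2)*w^4 + 822*w^4 - 1672*sqrt(2)*w^3 + 3483*w^3 - 4932*sqrt(2)*w^2 + 5184*w^2 - 6912*sqrt(2)*w + 2592*w - 3456*sqrt(2))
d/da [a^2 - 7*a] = 2*a - 7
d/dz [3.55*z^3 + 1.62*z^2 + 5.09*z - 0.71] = 10.65*z^2 + 3.24*z + 5.09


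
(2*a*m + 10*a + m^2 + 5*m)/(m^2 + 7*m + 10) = (2*a + m)/(m + 2)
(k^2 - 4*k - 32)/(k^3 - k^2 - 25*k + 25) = (k^2 - 4*k - 32)/(k^3 - k^2 - 25*k + 25)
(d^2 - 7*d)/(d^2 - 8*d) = (d - 7)/(d - 8)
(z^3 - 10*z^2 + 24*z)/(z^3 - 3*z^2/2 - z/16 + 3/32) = 32*z*(z^2 - 10*z + 24)/(32*z^3 - 48*z^2 - 2*z + 3)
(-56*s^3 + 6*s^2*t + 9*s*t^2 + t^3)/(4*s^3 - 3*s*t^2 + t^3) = (-28*s^2 - 11*s*t - t^2)/(2*s^2 + s*t - t^2)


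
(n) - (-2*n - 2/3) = 3*n + 2/3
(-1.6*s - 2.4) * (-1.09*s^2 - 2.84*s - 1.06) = 1.744*s^3 + 7.16*s^2 + 8.512*s + 2.544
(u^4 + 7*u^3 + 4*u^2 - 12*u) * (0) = 0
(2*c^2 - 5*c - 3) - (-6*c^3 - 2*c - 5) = 6*c^3 + 2*c^2 - 3*c + 2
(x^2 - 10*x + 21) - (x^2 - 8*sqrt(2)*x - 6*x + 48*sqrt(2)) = -4*x + 8*sqrt(2)*x - 48*sqrt(2) + 21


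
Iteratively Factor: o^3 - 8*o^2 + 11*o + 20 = (o - 5)*(o^2 - 3*o - 4) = (o - 5)*(o + 1)*(o - 4)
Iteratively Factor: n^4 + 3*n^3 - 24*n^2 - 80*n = (n)*(n^3 + 3*n^2 - 24*n - 80) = n*(n + 4)*(n^2 - n - 20) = n*(n + 4)^2*(n - 5)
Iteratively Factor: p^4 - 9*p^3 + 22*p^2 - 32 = (p + 1)*(p^3 - 10*p^2 + 32*p - 32) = (p - 4)*(p + 1)*(p^2 - 6*p + 8) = (p - 4)*(p - 2)*(p + 1)*(p - 4)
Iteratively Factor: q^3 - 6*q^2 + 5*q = (q - 1)*(q^2 - 5*q) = q*(q - 1)*(q - 5)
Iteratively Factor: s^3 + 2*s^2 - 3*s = (s + 3)*(s^2 - s) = (s - 1)*(s + 3)*(s)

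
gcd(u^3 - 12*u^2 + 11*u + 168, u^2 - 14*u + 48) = u - 8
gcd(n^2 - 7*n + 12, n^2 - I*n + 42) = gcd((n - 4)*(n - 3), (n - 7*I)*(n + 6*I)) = 1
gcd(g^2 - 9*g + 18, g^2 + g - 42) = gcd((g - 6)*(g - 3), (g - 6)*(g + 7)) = g - 6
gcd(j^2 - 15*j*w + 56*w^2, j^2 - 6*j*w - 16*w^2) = -j + 8*w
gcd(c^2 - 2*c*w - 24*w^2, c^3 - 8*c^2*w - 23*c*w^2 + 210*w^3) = -c + 6*w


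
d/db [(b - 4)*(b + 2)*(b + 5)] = 3*b^2 + 6*b - 18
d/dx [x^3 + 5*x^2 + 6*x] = 3*x^2 + 10*x + 6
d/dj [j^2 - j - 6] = 2*j - 1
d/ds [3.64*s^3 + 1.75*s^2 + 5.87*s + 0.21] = 10.92*s^2 + 3.5*s + 5.87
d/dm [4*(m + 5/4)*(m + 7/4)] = 8*m + 12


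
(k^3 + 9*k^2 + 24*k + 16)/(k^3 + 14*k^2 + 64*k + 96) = (k + 1)/(k + 6)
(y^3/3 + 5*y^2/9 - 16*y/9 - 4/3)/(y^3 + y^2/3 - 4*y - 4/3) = (3*y^2 + 11*y + 6)/(3*(3*y^2 + 7*y + 2))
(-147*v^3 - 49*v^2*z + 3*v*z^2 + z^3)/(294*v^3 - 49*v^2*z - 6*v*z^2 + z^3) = (3*v + z)/(-6*v + z)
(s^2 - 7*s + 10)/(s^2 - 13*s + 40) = (s - 2)/(s - 8)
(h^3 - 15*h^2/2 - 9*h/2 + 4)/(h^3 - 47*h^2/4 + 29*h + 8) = 2*(2*h^2 + h - 1)/(4*h^2 - 15*h - 4)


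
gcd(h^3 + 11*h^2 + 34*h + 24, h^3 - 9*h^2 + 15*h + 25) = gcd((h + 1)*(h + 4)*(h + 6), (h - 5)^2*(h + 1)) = h + 1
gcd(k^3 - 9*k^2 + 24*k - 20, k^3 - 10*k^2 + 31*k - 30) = k^2 - 7*k + 10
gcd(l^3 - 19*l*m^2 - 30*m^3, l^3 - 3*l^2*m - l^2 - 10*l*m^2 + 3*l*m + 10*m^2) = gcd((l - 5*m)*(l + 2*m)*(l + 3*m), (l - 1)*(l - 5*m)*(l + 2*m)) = l^2 - 3*l*m - 10*m^2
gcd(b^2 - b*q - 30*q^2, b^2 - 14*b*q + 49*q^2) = 1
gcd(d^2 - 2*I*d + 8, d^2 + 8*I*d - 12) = d + 2*I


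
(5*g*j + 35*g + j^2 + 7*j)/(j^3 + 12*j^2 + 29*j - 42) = (5*g + j)/(j^2 + 5*j - 6)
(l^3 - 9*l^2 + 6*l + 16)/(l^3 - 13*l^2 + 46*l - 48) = (l + 1)/(l - 3)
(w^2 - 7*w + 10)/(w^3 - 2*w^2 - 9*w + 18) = (w - 5)/(w^2 - 9)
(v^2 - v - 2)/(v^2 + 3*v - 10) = (v + 1)/(v + 5)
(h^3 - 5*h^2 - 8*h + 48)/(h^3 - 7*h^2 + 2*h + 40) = (h^2 - h - 12)/(h^2 - 3*h - 10)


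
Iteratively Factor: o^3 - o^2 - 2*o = (o + 1)*(o^2 - 2*o) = o*(o + 1)*(o - 2)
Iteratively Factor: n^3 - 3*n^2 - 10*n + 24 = (n + 3)*(n^2 - 6*n + 8) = (n - 2)*(n + 3)*(n - 4)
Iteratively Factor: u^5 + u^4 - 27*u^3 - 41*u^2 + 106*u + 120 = (u - 5)*(u^4 + 6*u^3 + 3*u^2 - 26*u - 24) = (u - 5)*(u + 3)*(u^3 + 3*u^2 - 6*u - 8) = (u - 5)*(u + 1)*(u + 3)*(u^2 + 2*u - 8) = (u - 5)*(u - 2)*(u + 1)*(u + 3)*(u + 4)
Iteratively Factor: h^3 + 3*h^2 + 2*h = (h + 2)*(h^2 + h) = h*(h + 2)*(h + 1)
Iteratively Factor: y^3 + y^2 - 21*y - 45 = (y - 5)*(y^2 + 6*y + 9) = (y - 5)*(y + 3)*(y + 3)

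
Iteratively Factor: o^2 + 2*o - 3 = (o - 1)*(o + 3)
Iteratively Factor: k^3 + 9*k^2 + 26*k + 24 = (k + 2)*(k^2 + 7*k + 12) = (k + 2)*(k + 3)*(k + 4)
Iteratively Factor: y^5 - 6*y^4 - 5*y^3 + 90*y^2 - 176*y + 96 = (y + 4)*(y^4 - 10*y^3 + 35*y^2 - 50*y + 24) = (y - 2)*(y + 4)*(y^3 - 8*y^2 + 19*y - 12) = (y - 3)*(y - 2)*(y + 4)*(y^2 - 5*y + 4) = (y - 3)*(y - 2)*(y - 1)*(y + 4)*(y - 4)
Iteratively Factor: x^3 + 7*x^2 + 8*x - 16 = (x + 4)*(x^2 + 3*x - 4) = (x - 1)*(x + 4)*(x + 4)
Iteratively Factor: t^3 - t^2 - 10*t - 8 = (t + 1)*(t^2 - 2*t - 8) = (t + 1)*(t + 2)*(t - 4)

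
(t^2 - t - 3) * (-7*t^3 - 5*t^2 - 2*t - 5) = -7*t^5 + 2*t^4 + 24*t^3 + 12*t^2 + 11*t + 15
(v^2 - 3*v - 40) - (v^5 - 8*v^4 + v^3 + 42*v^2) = -v^5 + 8*v^4 - v^3 - 41*v^2 - 3*v - 40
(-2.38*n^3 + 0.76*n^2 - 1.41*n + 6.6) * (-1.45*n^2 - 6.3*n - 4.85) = 3.451*n^5 + 13.892*n^4 + 8.7995*n^3 - 4.373*n^2 - 34.7415*n - 32.01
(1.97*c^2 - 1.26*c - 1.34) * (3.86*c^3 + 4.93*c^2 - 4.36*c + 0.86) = 7.6042*c^5 + 4.8485*c^4 - 19.9734*c^3 + 0.5816*c^2 + 4.7588*c - 1.1524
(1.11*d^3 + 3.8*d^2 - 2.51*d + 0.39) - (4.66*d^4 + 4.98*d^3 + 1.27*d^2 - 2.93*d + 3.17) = -4.66*d^4 - 3.87*d^3 + 2.53*d^2 + 0.42*d - 2.78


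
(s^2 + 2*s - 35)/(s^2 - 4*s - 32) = (-s^2 - 2*s + 35)/(-s^2 + 4*s + 32)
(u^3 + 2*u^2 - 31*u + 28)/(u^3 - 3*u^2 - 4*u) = (u^2 + 6*u - 7)/(u*(u + 1))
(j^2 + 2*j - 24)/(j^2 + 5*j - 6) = (j - 4)/(j - 1)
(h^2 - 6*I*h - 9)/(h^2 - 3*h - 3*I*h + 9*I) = (h - 3*I)/(h - 3)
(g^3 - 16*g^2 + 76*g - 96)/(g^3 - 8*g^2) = 1 - 8/g + 12/g^2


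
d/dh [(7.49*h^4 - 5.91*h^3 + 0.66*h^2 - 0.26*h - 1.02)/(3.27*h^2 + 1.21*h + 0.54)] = (48.9846*h^5 + 7.86300000000001*h^4 + 1.8762*h^3 - 7.9254*h^2 + 7.3836*h + 1.0938)/(10.6929*h^4 + 7.9134*h^3 + 4.9957*h^2 + 1.3068*h + 0.2916)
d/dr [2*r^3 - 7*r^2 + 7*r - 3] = 6*r^2 - 14*r + 7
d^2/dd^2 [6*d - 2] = 0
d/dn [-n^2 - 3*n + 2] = -2*n - 3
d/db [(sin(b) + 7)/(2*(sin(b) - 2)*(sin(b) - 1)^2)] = (-19*sin(b) + cos(2*b) + 36)*cos(b)/(2*(sin(b) - 2)^2*(sin(b) - 1)^3)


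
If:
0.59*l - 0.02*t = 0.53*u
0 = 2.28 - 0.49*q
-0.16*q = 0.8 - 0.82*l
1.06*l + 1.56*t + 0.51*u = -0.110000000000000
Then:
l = 1.88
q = 4.65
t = -2.06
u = 2.17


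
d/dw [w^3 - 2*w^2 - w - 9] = 3*w^2 - 4*w - 1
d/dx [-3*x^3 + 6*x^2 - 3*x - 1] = -9*x^2 + 12*x - 3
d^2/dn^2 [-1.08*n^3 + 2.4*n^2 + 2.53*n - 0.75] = 4.8 - 6.48*n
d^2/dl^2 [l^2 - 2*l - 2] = 2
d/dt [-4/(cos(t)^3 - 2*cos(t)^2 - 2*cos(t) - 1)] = 4*(-3*cos(t)^2 + 4*cos(t) + 2)*sin(t)/(-cos(t)^3 + 2*cos(t)^2 + 2*cos(t) + 1)^2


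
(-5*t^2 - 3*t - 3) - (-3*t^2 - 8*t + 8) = -2*t^2 + 5*t - 11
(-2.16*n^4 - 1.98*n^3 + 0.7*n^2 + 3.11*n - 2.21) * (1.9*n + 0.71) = -4.104*n^5 - 5.2956*n^4 - 0.0758000000000001*n^3 + 6.406*n^2 - 1.9909*n - 1.5691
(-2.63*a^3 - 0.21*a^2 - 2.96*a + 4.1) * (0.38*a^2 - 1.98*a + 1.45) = -0.9994*a^5 + 5.1276*a^4 - 4.5225*a^3 + 7.1143*a^2 - 12.41*a + 5.945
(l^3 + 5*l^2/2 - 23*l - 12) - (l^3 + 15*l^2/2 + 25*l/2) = -5*l^2 - 71*l/2 - 12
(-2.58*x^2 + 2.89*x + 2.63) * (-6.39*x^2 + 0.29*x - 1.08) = 16.4862*x^4 - 19.2153*x^3 - 13.1812*x^2 - 2.3585*x - 2.8404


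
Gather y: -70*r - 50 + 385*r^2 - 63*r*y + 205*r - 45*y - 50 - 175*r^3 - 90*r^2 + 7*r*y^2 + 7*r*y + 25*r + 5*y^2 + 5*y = -175*r^3 + 295*r^2 + 160*r + y^2*(7*r + 5) + y*(-56*r - 40) - 100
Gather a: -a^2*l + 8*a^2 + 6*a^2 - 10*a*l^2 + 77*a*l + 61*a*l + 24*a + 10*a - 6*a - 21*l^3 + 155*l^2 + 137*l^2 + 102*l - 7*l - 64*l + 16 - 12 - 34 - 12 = a^2*(14 - l) + a*(-10*l^2 + 138*l + 28) - 21*l^3 + 292*l^2 + 31*l - 42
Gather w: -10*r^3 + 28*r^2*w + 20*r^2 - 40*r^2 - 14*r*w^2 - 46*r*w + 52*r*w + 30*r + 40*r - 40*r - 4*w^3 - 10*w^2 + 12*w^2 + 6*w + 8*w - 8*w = -10*r^3 - 20*r^2 + 30*r - 4*w^3 + w^2*(2 - 14*r) + w*(28*r^2 + 6*r + 6)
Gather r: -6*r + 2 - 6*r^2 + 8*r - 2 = -6*r^2 + 2*r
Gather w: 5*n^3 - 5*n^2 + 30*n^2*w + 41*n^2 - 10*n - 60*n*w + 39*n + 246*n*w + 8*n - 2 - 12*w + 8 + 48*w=5*n^3 + 36*n^2 + 37*n + w*(30*n^2 + 186*n + 36) + 6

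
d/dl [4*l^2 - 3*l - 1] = 8*l - 3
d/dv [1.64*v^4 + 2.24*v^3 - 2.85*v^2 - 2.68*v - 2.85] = 6.56*v^3 + 6.72*v^2 - 5.7*v - 2.68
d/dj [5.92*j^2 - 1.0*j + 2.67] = 11.84*j - 1.0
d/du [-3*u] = -3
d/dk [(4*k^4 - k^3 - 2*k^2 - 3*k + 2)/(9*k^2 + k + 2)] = (72*k^5 + 3*k^4 + 30*k^3 + 19*k^2 - 44*k - 8)/(81*k^4 + 18*k^3 + 37*k^2 + 4*k + 4)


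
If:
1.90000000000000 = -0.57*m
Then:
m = -3.33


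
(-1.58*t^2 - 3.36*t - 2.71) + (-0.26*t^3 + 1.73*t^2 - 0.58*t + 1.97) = -0.26*t^3 + 0.15*t^2 - 3.94*t - 0.74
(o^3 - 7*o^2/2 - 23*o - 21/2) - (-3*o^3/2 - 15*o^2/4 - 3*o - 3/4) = 5*o^3/2 + o^2/4 - 20*o - 39/4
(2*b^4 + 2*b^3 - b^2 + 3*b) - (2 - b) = 2*b^4 + 2*b^3 - b^2 + 4*b - 2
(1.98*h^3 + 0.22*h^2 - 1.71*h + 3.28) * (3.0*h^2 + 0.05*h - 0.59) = 5.94*h^5 + 0.759*h^4 - 6.2872*h^3 + 9.6247*h^2 + 1.1729*h - 1.9352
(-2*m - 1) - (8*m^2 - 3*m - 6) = -8*m^2 + m + 5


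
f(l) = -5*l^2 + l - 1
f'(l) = 1 - 10*l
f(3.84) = -70.89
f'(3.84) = -37.40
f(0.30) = -1.15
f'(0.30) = -2.00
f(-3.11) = -52.47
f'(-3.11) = 32.10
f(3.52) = -59.43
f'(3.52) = -34.20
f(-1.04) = -7.45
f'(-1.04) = 11.40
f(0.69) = -2.69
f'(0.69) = -5.90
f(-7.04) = -255.85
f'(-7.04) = 71.40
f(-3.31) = -59.09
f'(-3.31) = 34.10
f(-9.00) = -415.00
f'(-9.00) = 91.00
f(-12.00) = -733.00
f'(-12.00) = 121.00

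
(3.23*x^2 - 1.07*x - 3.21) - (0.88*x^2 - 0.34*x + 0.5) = 2.35*x^2 - 0.73*x - 3.71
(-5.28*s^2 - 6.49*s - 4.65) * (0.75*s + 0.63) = -3.96*s^3 - 8.1939*s^2 - 7.5762*s - 2.9295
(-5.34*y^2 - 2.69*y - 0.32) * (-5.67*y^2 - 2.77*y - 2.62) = 30.2778*y^4 + 30.0441*y^3 + 23.2565*y^2 + 7.9342*y + 0.8384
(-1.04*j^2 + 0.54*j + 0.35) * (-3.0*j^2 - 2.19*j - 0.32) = 3.12*j^4 + 0.6576*j^3 - 1.8998*j^2 - 0.9393*j - 0.112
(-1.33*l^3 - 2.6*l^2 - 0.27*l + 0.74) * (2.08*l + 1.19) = -2.7664*l^4 - 6.9907*l^3 - 3.6556*l^2 + 1.2179*l + 0.8806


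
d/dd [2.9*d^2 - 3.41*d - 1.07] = 5.8*d - 3.41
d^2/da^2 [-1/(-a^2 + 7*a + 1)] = 2*(a^2 - 7*a - (2*a - 7)^2 - 1)/(-a^2 + 7*a + 1)^3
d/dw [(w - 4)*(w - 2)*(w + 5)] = 3*w^2 - 2*w - 22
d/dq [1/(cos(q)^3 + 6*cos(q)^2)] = 3*(cos(q) + 4)*sin(q)/((cos(q) + 6)^2*cos(q)^3)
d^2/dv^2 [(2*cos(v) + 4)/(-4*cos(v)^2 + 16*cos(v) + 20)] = (-9*sin(v)^4*cos(v) - 12*sin(v)^4 + 64*sin(v)^2 - 11*cos(v)/2 - 3*cos(3*v) + cos(5*v)/2 - 8)/(2*(sin(v)^2 + 4*cos(v) + 4)^3)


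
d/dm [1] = 0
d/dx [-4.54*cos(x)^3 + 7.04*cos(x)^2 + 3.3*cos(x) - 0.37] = (13.62*cos(x)^2 - 14.08*cos(x) - 3.3)*sin(x)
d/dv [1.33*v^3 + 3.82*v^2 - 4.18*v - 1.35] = 3.99*v^2 + 7.64*v - 4.18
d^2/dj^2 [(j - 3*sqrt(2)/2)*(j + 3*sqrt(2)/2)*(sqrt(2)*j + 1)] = 6*sqrt(2)*j + 2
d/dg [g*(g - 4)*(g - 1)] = 3*g^2 - 10*g + 4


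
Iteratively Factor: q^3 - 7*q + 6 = (q - 1)*(q^2 + q - 6) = (q - 2)*(q - 1)*(q + 3)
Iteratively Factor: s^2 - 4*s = (s)*(s - 4)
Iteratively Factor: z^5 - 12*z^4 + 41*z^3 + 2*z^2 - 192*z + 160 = (z - 4)*(z^4 - 8*z^3 + 9*z^2 + 38*z - 40) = (z - 5)*(z - 4)*(z^3 - 3*z^2 - 6*z + 8) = (z - 5)*(z - 4)*(z + 2)*(z^2 - 5*z + 4) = (z - 5)*(z - 4)^2*(z + 2)*(z - 1)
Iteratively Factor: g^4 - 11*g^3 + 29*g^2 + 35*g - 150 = (g - 5)*(g^3 - 6*g^2 - g + 30) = (g - 5)*(g + 2)*(g^2 - 8*g + 15) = (g - 5)^2*(g + 2)*(g - 3)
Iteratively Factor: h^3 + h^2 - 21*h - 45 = (h + 3)*(h^2 - 2*h - 15) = (h + 3)^2*(h - 5)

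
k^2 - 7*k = k*(k - 7)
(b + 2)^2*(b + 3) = b^3 + 7*b^2 + 16*b + 12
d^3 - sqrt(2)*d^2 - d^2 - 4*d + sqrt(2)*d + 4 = (d - 1)*(d - 2*sqrt(2))*(d + sqrt(2))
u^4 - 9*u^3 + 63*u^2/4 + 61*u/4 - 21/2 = (u - 6)*(u - 7/2)*(u - 1/2)*(u + 1)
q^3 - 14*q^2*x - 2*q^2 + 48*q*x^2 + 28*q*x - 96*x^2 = (q - 2)*(q - 8*x)*(q - 6*x)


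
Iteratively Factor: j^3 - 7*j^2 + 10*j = (j)*(j^2 - 7*j + 10) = j*(j - 5)*(j - 2)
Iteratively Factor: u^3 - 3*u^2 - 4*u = (u)*(u^2 - 3*u - 4) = u*(u + 1)*(u - 4)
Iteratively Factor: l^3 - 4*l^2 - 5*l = (l - 5)*(l^2 + l) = l*(l - 5)*(l + 1)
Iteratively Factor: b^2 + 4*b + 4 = (b + 2)*(b + 2)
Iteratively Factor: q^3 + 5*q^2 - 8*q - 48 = (q - 3)*(q^2 + 8*q + 16) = (q - 3)*(q + 4)*(q + 4)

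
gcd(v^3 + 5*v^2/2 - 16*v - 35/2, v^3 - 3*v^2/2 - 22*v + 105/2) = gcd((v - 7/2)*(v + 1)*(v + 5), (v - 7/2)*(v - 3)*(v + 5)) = v^2 + 3*v/2 - 35/2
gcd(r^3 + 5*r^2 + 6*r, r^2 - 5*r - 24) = r + 3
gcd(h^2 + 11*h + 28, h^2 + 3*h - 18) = 1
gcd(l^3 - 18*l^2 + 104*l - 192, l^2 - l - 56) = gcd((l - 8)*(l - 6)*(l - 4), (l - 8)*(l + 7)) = l - 8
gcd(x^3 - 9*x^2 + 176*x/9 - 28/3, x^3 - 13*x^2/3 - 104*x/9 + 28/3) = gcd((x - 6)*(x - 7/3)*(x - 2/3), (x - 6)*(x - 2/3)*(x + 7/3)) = x^2 - 20*x/3 + 4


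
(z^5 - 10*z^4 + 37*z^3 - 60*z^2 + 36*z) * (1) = z^5 - 10*z^4 + 37*z^3 - 60*z^2 + 36*z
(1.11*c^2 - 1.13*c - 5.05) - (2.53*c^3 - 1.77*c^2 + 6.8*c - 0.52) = -2.53*c^3 + 2.88*c^2 - 7.93*c - 4.53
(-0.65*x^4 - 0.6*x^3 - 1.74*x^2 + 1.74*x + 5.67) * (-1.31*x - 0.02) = 0.8515*x^5 + 0.799*x^4 + 2.2914*x^3 - 2.2446*x^2 - 7.4625*x - 0.1134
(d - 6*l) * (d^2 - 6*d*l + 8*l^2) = d^3 - 12*d^2*l + 44*d*l^2 - 48*l^3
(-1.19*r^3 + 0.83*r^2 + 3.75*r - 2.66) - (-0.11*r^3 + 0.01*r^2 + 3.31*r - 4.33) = -1.08*r^3 + 0.82*r^2 + 0.44*r + 1.67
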